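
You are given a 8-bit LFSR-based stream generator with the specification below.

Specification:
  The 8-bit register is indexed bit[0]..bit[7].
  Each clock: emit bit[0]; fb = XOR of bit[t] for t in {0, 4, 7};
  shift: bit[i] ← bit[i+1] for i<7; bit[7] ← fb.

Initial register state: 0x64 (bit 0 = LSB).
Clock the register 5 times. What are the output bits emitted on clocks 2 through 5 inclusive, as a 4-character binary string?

0100

reg_0 = 0x64
clock 1: out=0, reg = 0x32
clock 2: out=0, reg = 0x99
clock 3: out=1, reg = 0xCC
clock 4: out=0, reg = 0xE6
clock 5: out=0, reg = 0xF3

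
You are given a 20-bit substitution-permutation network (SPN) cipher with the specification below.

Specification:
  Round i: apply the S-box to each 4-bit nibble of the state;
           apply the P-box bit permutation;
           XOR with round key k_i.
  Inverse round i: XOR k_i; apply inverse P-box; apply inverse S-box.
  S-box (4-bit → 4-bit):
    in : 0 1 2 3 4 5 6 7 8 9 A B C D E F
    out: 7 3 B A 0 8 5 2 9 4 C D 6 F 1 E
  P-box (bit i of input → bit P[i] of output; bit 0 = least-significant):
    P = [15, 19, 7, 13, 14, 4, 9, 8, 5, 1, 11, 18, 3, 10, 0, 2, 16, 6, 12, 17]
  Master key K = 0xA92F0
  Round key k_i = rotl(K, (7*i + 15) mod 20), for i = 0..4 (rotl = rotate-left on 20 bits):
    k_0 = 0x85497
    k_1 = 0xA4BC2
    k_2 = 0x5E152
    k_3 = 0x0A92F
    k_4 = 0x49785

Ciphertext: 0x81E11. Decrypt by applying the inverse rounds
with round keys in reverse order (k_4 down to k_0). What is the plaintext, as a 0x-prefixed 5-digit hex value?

s_0 = ciphertext = 0x81E11
s_1 = InvRound(s_0, k_4) = 0x45A30
s_2 = InvRound(s_1, k_3) = 0x9B3D8
s_3 = InvRound(s_2, k_2) = 0x9E36C
s_4 = InvRound(s_3, k_1) = 0x8804B
s_5 = InvRound(s_4, k_0) = 0xC2416

0xC2416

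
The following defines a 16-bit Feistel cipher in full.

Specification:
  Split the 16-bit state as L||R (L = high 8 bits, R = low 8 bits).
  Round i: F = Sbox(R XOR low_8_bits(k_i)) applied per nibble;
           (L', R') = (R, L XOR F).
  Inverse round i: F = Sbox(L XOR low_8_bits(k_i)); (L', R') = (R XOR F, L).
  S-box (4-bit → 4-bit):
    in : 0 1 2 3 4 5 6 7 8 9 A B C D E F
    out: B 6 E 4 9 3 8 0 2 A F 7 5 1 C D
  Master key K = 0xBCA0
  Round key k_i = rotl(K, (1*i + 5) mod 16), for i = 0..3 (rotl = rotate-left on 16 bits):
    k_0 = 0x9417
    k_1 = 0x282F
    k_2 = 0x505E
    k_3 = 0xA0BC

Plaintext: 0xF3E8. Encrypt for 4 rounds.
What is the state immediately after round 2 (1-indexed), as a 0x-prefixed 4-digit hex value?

s_0 = plaintext = 0xF3E8
s_1 = Round(s_0, k_0) = 0xE82E
s_2 = Round(s_1, k_1) = 0x2E5E
s_3 = Round(s_2, k_2) = 0x5E95
s_4 = Round(s_3, k_3) = 0x95B4

0x2E5E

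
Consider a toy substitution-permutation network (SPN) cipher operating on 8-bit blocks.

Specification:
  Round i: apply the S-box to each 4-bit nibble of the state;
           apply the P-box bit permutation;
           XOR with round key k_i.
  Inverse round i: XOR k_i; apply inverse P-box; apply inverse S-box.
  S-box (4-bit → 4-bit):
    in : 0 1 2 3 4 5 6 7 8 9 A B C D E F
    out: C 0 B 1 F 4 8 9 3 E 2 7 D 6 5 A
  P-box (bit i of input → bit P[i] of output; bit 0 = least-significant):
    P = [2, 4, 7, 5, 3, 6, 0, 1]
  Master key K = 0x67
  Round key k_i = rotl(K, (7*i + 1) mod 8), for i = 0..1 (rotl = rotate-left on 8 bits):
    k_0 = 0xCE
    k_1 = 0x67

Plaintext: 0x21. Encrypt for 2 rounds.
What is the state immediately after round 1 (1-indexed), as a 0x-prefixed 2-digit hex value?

0x84

s_0 = plaintext = 0x21
s_1 = Round(s_0, k_0) = 0x84
s_2 = Round(s_1, k_1) = 0x9B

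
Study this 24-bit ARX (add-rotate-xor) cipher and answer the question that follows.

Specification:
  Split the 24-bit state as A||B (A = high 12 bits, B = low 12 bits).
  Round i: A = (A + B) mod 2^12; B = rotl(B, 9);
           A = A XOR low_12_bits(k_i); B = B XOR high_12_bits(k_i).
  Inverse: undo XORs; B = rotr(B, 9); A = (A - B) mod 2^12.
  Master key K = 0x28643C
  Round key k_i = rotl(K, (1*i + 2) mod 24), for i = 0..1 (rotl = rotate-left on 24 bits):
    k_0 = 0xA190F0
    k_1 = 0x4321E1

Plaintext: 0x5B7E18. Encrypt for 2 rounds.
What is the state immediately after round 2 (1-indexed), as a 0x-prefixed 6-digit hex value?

s_0 = plaintext = 0x5B7E18
s_1 = Round(s_0, k_0) = 0x33FBDA
s_2 = Round(s_1, k_1) = 0xEF8149

0xEF8149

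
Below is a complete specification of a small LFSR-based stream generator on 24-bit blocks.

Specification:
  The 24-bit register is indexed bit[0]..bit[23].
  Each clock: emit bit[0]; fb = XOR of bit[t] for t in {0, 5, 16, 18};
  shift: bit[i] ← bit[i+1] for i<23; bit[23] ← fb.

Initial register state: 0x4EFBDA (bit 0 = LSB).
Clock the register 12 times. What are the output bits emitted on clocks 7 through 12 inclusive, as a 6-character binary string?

reg_0 = 0x4EFBDA
clock 1: out=0, reg = 0xA77DED
clock 2: out=1, reg = 0x53BEF6
clock 3: out=0, reg = 0x29DF7B
clock 4: out=1, reg = 0x94EFBD
clock 5: out=1, reg = 0xCA77DE
clock 6: out=0, reg = 0x653BEF
clock 7: out=1, reg = 0x329DF7
clock 8: out=1, reg = 0x194EFB
clock 9: out=1, reg = 0x8CA77D
clock 10: out=1, reg = 0xC653BE
clock 11: out=0, reg = 0x6329DF
clock 12: out=1, reg = 0x3194EF

111101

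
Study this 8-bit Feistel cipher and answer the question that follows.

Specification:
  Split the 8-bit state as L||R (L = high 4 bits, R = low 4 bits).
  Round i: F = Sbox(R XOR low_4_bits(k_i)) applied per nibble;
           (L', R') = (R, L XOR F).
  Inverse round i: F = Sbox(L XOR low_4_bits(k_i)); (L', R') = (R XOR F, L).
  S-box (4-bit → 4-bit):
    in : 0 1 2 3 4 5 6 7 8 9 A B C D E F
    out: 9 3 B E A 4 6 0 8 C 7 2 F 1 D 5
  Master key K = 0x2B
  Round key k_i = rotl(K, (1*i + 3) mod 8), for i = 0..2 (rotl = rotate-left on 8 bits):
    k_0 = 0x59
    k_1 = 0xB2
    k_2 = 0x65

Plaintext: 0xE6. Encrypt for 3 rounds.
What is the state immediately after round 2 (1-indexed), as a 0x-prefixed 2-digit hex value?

0xBA

s_0 = plaintext = 0xE6
s_1 = Round(s_0, k_0) = 0x6B
s_2 = Round(s_1, k_1) = 0xBA
s_3 = Round(s_2, k_2) = 0xAE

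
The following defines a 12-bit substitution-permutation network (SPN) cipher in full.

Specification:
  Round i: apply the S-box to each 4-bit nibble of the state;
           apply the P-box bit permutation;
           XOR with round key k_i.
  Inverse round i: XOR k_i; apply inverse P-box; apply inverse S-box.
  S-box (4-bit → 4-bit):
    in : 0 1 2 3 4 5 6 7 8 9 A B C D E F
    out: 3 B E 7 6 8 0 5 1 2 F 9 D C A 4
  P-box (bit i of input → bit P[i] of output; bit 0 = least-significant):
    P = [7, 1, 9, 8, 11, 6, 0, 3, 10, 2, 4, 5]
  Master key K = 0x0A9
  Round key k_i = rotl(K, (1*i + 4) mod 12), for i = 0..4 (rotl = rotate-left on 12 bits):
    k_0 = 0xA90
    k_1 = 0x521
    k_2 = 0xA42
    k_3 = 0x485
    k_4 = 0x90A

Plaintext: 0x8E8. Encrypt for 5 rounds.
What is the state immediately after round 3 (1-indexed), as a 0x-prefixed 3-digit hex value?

0x162

s_0 = plaintext = 0x8E8
s_1 = Round(s_0, k_0) = 0xE58
s_2 = Round(s_1, k_1) = 0x58D
s_3 = Round(s_2, k_2) = 0x162
s_4 = Round(s_3, k_3) = 0x3A3
s_5 = Round(s_4, k_4) = 0x7D5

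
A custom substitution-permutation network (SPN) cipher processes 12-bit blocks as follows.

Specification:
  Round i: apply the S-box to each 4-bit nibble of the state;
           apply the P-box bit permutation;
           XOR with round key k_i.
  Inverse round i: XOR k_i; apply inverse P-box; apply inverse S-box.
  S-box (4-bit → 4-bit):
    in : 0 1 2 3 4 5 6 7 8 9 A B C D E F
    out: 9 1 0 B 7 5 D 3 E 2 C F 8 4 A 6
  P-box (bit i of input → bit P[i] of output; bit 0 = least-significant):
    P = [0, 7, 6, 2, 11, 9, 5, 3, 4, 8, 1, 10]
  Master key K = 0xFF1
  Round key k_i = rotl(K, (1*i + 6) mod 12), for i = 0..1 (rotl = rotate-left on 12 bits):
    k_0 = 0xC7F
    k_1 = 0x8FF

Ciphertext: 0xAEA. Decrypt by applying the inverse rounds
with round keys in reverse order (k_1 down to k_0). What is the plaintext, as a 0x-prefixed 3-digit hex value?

0x86B

s_0 = ciphertext = 0xAEA
s_1 = InvRound(s_0, k_1) = 0x190
s_2 = InvRound(s_1, k_0) = 0x86B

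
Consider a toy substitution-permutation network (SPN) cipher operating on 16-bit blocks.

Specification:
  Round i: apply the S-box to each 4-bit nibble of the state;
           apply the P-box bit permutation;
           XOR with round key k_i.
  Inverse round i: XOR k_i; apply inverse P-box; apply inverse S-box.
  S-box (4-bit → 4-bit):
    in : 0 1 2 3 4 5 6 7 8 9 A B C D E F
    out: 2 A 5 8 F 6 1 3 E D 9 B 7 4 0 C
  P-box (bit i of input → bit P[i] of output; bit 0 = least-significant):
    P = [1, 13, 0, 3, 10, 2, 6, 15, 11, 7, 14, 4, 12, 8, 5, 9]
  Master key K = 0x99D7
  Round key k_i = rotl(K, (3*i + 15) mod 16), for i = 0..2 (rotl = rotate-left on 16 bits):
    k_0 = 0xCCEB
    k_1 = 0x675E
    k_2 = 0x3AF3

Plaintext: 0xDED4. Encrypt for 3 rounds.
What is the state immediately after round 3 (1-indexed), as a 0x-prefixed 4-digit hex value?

0xFD89

s_0 = plaintext = 0xDED4
s_1 = Round(s_0, k_0) = 0xEC80
s_2 = Round(s_1, k_1) = 0x8F9A
s_3 = Round(s_2, k_2) = 0xFD89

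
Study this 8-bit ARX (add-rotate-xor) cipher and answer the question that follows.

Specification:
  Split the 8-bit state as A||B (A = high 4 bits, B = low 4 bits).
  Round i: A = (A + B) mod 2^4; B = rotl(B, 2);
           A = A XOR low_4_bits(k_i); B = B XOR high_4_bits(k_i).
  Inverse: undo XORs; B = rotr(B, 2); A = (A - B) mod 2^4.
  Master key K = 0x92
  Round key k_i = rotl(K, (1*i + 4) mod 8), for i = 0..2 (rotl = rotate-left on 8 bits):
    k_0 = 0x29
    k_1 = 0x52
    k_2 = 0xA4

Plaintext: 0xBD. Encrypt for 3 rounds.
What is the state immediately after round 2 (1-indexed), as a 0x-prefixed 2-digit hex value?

0x40

s_0 = plaintext = 0xBD
s_1 = Round(s_0, k_0) = 0x15
s_2 = Round(s_1, k_1) = 0x40
s_3 = Round(s_2, k_2) = 0x0A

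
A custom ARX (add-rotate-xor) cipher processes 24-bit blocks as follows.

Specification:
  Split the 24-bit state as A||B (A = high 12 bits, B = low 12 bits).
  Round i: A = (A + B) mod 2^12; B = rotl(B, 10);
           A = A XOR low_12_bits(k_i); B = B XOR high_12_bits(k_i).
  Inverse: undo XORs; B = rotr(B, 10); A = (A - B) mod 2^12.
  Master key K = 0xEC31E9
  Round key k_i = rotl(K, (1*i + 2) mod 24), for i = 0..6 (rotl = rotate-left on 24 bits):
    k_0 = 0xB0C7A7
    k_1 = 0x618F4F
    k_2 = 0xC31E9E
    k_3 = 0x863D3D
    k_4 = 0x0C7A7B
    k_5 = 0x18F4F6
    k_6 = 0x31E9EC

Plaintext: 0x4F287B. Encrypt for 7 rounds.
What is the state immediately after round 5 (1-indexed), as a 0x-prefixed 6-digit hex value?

0xA7F821

s_0 = plaintext = 0x4F287B
s_1 = Round(s_0, k_0) = 0xACA512
s_2 = Round(s_1, k_1) = 0x093F5C
s_3 = Round(s_2, k_2) = 0x171FE6
s_4 = Round(s_3, k_3) = 0xC6A39A
s_5 = Round(s_4, k_4) = 0xA7F821
s_6 = Round(s_5, k_5) = 0x656787
s_7 = Round(s_6, k_6) = 0x431EFF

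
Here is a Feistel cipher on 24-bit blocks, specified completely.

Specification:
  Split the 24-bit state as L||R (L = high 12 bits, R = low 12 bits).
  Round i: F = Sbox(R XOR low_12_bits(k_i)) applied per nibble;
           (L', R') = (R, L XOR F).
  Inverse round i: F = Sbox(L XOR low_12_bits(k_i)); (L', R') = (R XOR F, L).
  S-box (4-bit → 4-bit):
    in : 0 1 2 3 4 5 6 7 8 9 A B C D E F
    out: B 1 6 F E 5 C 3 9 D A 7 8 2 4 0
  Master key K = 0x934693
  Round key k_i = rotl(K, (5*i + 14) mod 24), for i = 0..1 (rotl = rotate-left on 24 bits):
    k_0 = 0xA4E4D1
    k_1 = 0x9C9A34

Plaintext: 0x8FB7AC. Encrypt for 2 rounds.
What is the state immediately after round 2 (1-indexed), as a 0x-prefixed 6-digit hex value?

s_0 = plaintext = 0x8FB7AC
s_1 = Round(s_0, k_0) = 0x7AC7C9
s_2 = Round(s_1, k_1) = 0x7C95AE

0x7C95AE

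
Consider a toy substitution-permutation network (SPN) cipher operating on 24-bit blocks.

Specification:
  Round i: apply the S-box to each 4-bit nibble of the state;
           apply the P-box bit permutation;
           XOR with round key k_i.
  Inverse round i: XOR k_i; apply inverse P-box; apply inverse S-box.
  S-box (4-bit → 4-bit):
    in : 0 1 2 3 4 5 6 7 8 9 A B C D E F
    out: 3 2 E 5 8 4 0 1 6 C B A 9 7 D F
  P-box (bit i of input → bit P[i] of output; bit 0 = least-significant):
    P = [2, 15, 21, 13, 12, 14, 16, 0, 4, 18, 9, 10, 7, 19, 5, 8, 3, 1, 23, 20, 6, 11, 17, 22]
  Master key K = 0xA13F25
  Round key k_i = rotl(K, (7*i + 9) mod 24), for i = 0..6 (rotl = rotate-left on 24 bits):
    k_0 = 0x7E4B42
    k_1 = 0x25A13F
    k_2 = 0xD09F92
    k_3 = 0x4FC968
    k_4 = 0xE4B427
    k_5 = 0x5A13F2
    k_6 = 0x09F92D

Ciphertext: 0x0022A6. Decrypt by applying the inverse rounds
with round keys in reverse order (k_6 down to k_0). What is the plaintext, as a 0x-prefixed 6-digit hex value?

0x17C9D8

s_0 = ciphertext = 0x0022A6
s_1 = InvRound(s_0, k_6) = 0x10A5F1
s_2 = InvRound(s_1, k_5) = 0x9119CB
s_3 = InvRound(s_2, k_4) = 0xACEB5F
s_4 = InvRound(s_3, k_3) = 0x98539E
s_5 = InvRound(s_4, k_2) = 0xB71410
s_6 = InvRound(s_5, k_1) = 0x5F94CA
s_7 = InvRound(s_6, k_0) = 0x17C9D8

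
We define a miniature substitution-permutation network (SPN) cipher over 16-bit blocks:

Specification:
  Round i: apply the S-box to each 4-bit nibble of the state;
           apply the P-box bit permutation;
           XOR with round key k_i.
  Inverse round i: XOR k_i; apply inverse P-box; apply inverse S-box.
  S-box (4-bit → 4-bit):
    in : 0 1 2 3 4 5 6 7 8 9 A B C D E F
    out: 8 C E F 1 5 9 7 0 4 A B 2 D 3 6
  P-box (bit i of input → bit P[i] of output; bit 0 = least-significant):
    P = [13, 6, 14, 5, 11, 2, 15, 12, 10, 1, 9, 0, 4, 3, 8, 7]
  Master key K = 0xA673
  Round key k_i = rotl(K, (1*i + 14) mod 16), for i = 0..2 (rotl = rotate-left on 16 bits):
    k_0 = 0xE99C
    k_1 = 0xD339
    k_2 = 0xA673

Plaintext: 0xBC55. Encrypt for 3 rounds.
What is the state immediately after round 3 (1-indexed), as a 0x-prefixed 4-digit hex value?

0x246A

s_0 = plaintext = 0xBC55
s_1 = Round(s_0, k_0) = 0x0106
s_2 = Round(s_1, k_1) = 0xE198
s_3 = Round(s_2, k_2) = 0x246A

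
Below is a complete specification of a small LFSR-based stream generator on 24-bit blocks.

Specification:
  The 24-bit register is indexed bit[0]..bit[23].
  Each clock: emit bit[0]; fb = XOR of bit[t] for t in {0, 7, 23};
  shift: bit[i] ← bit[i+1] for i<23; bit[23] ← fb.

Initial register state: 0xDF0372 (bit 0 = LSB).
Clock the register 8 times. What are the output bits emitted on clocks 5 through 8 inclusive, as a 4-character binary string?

1110

reg_0 = 0xDF0372
clock 1: out=0, reg = 0xEF81B9
clock 2: out=1, reg = 0xF7C0DC
clock 3: out=0, reg = 0x7BE06E
clock 4: out=0, reg = 0x3DF037
clock 5: out=1, reg = 0x9EF81B
clock 6: out=1, reg = 0x4F7C0D
clock 7: out=1, reg = 0xA7BE06
clock 8: out=0, reg = 0xD3DF03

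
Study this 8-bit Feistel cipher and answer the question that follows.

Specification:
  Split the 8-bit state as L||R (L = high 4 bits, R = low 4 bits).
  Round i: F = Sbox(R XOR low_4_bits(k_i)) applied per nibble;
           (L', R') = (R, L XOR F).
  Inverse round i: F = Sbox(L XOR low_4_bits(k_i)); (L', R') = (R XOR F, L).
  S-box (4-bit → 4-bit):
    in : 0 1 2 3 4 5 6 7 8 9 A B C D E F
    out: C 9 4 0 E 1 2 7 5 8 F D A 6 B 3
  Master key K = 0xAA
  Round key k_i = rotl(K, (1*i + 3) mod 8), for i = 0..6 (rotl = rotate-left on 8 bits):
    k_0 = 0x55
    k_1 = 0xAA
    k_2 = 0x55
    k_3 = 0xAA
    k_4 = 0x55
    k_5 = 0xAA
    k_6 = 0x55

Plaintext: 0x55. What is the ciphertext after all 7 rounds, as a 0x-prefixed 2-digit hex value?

s_0 = plaintext = 0x55
s_1 = Round(s_0, k_0) = 0x59
s_2 = Round(s_1, k_1) = 0x95
s_3 = Round(s_2, k_2) = 0x55
s_4 = Round(s_3, k_3) = 0x56
s_5 = Round(s_4, k_4) = 0x65
s_6 = Round(s_5, k_5) = 0x55
s_7 = Round(s_6, k_6) = 0x59

0x59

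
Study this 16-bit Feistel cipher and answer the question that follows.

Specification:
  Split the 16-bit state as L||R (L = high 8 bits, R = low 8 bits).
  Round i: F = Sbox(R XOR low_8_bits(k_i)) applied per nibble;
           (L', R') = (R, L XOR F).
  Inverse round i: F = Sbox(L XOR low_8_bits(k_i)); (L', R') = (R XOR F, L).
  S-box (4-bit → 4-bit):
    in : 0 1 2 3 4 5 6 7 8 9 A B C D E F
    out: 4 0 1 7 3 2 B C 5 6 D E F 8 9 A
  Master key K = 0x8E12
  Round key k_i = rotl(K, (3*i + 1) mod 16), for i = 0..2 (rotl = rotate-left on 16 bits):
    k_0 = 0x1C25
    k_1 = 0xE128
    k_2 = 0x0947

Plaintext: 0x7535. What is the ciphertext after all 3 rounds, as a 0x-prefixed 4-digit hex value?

s_0 = plaintext = 0x7535
s_1 = Round(s_0, k_0) = 0x3571
s_2 = Round(s_1, k_1) = 0x7113
s_3 = Round(s_2, k_2) = 0x1352

0x1352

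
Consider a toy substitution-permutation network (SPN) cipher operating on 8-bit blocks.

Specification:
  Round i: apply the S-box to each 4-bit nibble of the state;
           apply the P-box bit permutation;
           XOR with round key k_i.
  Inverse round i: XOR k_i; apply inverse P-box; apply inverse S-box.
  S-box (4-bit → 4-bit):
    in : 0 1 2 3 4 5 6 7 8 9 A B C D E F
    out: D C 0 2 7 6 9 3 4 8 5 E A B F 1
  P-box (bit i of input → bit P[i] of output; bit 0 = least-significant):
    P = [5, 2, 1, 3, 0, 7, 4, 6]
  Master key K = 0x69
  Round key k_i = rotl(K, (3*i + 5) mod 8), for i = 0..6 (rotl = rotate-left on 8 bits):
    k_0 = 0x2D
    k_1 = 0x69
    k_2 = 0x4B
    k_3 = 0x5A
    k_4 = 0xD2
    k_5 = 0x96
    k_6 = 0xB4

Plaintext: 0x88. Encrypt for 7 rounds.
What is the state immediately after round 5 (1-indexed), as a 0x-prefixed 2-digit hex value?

s_0 = plaintext = 0x88
s_1 = Round(s_0, k_0) = 0x3F
s_2 = Round(s_1, k_1) = 0xC9
s_3 = Round(s_2, k_2) = 0x83
s_4 = Round(s_3, k_3) = 0x4E
s_5 = Round(s_4, k_4) = 0x6D
s_6 = Round(s_5, k_5) = 0xFB
s_7 = Round(s_6, k_6) = 0xBB

0x6D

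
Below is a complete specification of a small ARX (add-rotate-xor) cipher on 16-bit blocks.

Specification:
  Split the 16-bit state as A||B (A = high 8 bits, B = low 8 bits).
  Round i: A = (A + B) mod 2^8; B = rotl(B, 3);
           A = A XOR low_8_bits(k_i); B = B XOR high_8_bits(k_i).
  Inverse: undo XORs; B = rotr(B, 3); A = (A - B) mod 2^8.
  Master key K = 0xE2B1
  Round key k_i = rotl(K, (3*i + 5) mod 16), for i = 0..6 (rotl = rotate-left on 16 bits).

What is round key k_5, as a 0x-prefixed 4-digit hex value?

K = 0xE2B1
k_0 = rotl(K, (3*0+5) mod 16) = rotl(K, 5) = 0x563C
k_1 = rotl(K, (3*1+5) mod 16) = rotl(K, 8) = 0xB1E2
k_2 = rotl(K, (3*2+5) mod 16) = rotl(K, 11) = 0x8F15
k_3 = rotl(K, (3*3+5) mod 16) = rotl(K, 14) = 0x78AC
k_4 = rotl(K, (3*4+5) mod 16) = rotl(K, 1) = 0xC563
k_5 = rotl(K, (3*5+5) mod 16) = rotl(K, 4) = 0x2B1E

0x2B1E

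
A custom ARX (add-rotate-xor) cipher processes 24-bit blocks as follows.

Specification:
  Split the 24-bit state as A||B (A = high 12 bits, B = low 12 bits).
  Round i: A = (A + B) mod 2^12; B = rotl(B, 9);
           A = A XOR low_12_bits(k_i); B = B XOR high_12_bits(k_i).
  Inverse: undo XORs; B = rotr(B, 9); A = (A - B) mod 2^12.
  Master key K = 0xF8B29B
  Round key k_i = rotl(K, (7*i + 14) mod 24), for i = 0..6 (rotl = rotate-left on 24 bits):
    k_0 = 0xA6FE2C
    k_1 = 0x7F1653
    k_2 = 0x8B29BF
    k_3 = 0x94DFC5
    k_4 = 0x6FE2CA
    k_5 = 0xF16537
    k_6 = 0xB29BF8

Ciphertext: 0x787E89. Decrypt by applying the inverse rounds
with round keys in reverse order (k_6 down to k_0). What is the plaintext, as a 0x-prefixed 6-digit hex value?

0x051182

s_0 = ciphertext = 0x787E89
s_1 = InvRound(s_0, k_6) = 0xF7DD02
s_2 = InvRound(s_1, k_5) = 0x9A90A1
s_3 = InvRound(s_2, k_4) = 0x8682FB
s_4 = InvRound(s_3, k_3) = 0x9F8DB5
s_5 = InvRound(s_4, k_2) = 0x80D83A
s_6 = InvRound(s_5, k_1) = 0xFFFE5F
s_7 = InvRound(s_6, k_0) = 0x051182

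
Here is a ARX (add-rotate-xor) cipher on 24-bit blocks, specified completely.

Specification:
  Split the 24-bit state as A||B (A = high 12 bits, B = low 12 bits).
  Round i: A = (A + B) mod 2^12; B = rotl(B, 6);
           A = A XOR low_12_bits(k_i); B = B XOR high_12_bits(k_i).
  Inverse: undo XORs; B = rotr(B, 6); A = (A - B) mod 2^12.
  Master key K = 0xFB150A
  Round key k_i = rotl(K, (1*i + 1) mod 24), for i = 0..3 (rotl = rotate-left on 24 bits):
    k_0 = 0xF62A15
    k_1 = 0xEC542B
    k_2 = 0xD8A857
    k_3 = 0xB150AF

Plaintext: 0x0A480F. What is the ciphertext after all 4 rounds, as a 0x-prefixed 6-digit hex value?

s_0 = plaintext = 0x0A480F
s_1 = Round(s_0, k_0) = 0x2A6C82
s_2 = Round(s_1, k_1) = 0xB03E77
s_3 = Round(s_2, k_2) = 0x12D073
s_4 = Round(s_3, k_3) = 0x10F7D4

0x10F7D4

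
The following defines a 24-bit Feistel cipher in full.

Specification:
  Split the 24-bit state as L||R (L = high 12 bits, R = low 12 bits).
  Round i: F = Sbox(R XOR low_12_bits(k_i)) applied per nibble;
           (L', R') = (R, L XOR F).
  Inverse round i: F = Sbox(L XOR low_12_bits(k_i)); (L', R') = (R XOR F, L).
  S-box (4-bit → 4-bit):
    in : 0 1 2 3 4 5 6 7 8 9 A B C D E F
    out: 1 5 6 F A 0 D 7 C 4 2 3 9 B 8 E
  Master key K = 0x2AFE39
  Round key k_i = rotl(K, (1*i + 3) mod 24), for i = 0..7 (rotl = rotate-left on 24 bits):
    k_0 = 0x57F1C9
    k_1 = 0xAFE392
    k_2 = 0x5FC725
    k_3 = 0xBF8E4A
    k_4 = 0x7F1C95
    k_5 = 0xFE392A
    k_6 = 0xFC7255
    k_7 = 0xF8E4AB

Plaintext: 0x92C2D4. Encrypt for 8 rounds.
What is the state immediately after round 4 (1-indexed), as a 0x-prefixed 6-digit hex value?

s_0 = plaintext = 0x92C2D4
s_1 = Round(s_0, k_0) = 0x2D4677
s_2 = Round(s_1, k_1) = 0x677254
s_3 = Round(s_2, k_2) = 0x254602
s_4 = Round(s_3, k_3) = 0x602EF8
s_5 = Round(s_4, k_4) = 0xEF80D9
s_6 = Round(s_5, k_5) = 0x0D9A17
s_7 = Round(s_6, k_6) = 0xA17C7F
s_8 = Round(s_7, k_7) = 0xC7F6AD

0x602EF8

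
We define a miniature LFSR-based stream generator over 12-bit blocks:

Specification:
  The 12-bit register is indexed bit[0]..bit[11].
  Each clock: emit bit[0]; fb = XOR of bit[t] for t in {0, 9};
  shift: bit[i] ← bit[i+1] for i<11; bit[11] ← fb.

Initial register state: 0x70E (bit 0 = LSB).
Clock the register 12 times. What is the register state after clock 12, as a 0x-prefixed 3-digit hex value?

reg_0 = 0x70E
clock 1: out=0, reg = 0xB87
clock 2: out=1, reg = 0x5C3
clock 3: out=1, reg = 0xAE1
clock 4: out=1, reg = 0x570
clock 5: out=0, reg = 0x2B8
clock 6: out=0, reg = 0x95C
clock 7: out=0, reg = 0x4AE
clock 8: out=0, reg = 0x257
clock 9: out=1, reg = 0x12B
clock 10: out=1, reg = 0x895
clock 11: out=1, reg = 0xC4A
clock 12: out=0, reg = 0x625

0x625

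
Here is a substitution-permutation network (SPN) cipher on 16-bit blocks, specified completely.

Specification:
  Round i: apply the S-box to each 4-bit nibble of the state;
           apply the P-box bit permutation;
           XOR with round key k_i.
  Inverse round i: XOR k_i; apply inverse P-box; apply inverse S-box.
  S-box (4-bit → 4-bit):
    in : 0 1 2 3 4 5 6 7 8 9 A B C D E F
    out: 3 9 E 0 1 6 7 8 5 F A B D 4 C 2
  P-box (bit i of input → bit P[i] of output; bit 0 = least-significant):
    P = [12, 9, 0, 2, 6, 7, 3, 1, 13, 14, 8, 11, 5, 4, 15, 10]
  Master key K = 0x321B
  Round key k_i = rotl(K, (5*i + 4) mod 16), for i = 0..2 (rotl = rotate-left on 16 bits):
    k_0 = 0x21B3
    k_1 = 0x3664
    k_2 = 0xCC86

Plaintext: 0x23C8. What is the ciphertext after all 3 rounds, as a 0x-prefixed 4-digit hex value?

0x4E3E

s_0 = plaintext = 0x23C8
s_1 = Round(s_0, k_0) = 0xB5E8
s_2 = Round(s_1, k_1) = 0x635F
s_3 = Round(s_2, k_2) = 0x4E3E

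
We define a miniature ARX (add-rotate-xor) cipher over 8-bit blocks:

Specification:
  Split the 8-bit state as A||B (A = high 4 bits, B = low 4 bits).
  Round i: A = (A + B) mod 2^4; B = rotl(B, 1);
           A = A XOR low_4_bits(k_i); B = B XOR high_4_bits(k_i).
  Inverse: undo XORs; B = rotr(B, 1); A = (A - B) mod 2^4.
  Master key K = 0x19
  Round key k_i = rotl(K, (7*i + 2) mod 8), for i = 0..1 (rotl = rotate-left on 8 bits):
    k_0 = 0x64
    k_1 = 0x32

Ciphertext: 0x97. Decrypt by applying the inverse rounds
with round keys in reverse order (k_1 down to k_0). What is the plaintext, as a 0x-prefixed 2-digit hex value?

0xB2

s_0 = ciphertext = 0x97
s_1 = InvRound(s_0, k_1) = 0x92
s_2 = InvRound(s_1, k_0) = 0xB2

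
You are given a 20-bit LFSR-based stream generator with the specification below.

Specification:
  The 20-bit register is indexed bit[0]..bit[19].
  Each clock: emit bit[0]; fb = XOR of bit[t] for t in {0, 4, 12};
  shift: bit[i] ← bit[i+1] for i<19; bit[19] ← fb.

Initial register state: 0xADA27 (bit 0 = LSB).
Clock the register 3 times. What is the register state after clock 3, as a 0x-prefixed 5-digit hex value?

reg_0 = 0xADA27
clock 1: out=1, reg = 0x56D13
clock 2: out=1, reg = 0x2B689
clock 3: out=1, reg = 0x15B44

0x15B44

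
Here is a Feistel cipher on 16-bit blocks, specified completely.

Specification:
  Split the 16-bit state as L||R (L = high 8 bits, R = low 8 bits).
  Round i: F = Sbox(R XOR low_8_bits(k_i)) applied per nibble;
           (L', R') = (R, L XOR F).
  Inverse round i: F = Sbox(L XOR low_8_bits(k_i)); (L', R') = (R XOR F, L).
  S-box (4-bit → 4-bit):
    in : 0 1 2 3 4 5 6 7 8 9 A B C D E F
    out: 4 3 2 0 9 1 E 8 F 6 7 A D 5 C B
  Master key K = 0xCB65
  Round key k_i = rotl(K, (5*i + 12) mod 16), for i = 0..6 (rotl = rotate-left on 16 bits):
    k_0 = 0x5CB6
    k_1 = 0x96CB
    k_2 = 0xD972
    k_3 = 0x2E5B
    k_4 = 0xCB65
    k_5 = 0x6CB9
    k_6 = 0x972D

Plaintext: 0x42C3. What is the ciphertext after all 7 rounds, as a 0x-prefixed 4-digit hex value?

s_0 = plaintext = 0x42C3
s_1 = Round(s_0, k_0) = 0xC3C3
s_2 = Round(s_1, k_1) = 0xC38C
s_3 = Round(s_2, k_2) = 0x8C7F
s_4 = Round(s_3, k_3) = 0x7FA5
s_5 = Round(s_4, k_4) = 0xA5AB
s_6 = Round(s_5, k_5) = 0xAB97
s_7 = Round(s_6, k_6) = 0x970C

0x970C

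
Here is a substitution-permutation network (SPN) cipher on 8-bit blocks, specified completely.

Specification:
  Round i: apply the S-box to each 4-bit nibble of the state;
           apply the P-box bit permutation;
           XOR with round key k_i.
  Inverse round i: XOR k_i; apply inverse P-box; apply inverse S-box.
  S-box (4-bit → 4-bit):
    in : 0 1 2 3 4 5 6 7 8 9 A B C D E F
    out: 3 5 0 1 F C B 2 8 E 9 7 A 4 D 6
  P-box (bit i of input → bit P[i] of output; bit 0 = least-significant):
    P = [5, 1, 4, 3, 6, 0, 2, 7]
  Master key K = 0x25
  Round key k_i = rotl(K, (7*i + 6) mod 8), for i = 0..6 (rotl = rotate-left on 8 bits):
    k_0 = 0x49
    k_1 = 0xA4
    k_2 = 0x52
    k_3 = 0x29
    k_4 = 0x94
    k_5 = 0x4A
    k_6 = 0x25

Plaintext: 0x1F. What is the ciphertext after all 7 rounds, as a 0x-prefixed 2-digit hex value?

0xFD

s_0 = plaintext = 0x1F
s_1 = Round(s_0, k_0) = 0x1F
s_2 = Round(s_1, k_1) = 0xF2
s_3 = Round(s_2, k_2) = 0x57
s_4 = Round(s_3, k_3) = 0xAF
s_5 = Round(s_4, k_4) = 0x46
s_6 = Round(s_5, k_5) = 0xA5
s_7 = Round(s_6, k_6) = 0xFD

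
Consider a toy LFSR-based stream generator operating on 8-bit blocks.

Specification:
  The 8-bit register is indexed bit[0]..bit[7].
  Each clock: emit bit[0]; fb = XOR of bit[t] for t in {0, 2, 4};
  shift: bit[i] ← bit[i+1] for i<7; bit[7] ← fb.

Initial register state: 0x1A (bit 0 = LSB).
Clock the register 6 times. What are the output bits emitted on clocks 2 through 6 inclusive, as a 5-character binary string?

reg_0 = 0x1A
clock 1: out=0, reg = 0x8D
clock 2: out=1, reg = 0x46
clock 3: out=0, reg = 0xA3
clock 4: out=1, reg = 0xD1
clock 5: out=1, reg = 0x68
clock 6: out=0, reg = 0x34

10110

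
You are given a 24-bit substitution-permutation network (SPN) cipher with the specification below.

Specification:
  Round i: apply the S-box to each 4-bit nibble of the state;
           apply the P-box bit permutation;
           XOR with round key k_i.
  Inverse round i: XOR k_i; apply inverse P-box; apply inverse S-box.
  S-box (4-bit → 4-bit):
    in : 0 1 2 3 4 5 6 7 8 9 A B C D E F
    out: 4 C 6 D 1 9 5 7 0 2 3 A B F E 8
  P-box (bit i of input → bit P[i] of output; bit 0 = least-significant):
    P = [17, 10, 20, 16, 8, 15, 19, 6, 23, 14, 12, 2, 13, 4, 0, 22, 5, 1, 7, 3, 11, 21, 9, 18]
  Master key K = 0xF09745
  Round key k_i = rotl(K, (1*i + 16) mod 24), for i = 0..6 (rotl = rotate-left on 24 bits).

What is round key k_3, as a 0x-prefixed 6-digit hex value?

K = 0xF09745
k_0 = rotl(K, (1*0+16) mod 24) = rotl(K, 16) = 0x45F097
k_1 = rotl(K, (1*1+16) mod 24) = rotl(K, 17) = 0x8BE12E
k_2 = rotl(K, (1*2+16) mod 24) = rotl(K, 18) = 0x17C25D
k_3 = rotl(K, (1*3+16) mod 24) = rotl(K, 19) = 0x2F84BA

0x2F84BA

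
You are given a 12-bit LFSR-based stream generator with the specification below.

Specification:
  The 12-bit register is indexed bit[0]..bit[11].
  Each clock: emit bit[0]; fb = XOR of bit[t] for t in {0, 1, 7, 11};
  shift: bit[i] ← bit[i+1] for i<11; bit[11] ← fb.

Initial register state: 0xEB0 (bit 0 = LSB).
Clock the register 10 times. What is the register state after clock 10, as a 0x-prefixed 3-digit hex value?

0x0B3

reg_0 = 0xEB0
clock 1: out=0, reg = 0x758
clock 2: out=0, reg = 0x3AC
clock 3: out=0, reg = 0x9D6
clock 4: out=0, reg = 0xCEB
clock 5: out=1, reg = 0x675
clock 6: out=1, reg = 0xB3A
clock 7: out=0, reg = 0x59D
clock 8: out=1, reg = 0x2CE
clock 9: out=0, reg = 0x167
clock 10: out=1, reg = 0x0B3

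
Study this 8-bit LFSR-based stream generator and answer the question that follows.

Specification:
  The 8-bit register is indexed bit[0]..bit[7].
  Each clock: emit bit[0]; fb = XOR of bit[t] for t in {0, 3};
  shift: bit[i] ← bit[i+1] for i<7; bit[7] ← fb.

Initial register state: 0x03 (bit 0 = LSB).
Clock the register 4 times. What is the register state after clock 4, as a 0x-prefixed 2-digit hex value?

reg_0 = 0x03
clock 1: out=1, reg = 0x81
clock 2: out=1, reg = 0xC0
clock 3: out=0, reg = 0x60
clock 4: out=0, reg = 0x30

0x30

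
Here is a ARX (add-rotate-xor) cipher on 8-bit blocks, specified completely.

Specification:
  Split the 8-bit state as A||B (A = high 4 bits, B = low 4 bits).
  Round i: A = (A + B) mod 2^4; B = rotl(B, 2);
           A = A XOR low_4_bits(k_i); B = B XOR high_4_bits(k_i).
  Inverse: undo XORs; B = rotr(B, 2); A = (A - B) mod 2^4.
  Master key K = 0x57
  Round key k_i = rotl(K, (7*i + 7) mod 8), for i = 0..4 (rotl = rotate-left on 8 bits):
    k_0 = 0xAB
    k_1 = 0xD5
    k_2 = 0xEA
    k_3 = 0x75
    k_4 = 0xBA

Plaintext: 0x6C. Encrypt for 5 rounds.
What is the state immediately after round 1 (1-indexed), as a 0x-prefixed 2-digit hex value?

0x99

s_0 = plaintext = 0x6C
s_1 = Round(s_0, k_0) = 0x99
s_2 = Round(s_1, k_1) = 0x7B
s_3 = Round(s_2, k_2) = 0x80
s_4 = Round(s_3, k_3) = 0xD7
s_5 = Round(s_4, k_4) = 0xE6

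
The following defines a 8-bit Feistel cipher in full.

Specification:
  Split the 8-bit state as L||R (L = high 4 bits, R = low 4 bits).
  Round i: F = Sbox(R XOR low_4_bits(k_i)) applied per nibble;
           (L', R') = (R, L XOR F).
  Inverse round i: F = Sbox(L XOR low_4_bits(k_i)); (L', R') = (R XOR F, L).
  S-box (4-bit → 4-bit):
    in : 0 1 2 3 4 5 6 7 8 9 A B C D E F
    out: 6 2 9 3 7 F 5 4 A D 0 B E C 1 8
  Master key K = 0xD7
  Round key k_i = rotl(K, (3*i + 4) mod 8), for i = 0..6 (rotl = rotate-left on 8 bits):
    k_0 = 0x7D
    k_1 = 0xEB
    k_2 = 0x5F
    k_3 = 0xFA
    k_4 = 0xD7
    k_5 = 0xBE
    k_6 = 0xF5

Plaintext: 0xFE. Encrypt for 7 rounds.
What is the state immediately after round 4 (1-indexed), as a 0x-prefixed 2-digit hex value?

0x37

s_0 = plaintext = 0xFE
s_1 = Round(s_0, k_0) = 0xEC
s_2 = Round(s_1, k_1) = 0xCA
s_3 = Round(s_2, k_2) = 0xA3
s_4 = Round(s_3, k_3) = 0x37
s_5 = Round(s_4, k_4) = 0x75
s_6 = Round(s_5, k_5) = 0x5C
s_7 = Round(s_6, k_6) = 0xC8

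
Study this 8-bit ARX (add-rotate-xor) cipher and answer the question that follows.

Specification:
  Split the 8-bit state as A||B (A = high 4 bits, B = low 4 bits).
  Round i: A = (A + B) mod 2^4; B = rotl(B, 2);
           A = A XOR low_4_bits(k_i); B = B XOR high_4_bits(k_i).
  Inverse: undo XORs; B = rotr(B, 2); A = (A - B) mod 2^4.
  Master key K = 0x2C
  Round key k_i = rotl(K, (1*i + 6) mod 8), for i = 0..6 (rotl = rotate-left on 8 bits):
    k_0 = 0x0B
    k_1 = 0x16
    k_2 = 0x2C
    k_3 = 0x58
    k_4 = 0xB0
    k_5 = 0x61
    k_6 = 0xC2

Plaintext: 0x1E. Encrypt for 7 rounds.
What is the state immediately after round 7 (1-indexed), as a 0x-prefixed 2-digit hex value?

0xB6

s_0 = plaintext = 0x1E
s_1 = Round(s_0, k_0) = 0x4B
s_2 = Round(s_1, k_1) = 0x9F
s_3 = Round(s_2, k_2) = 0x4D
s_4 = Round(s_3, k_3) = 0x92
s_5 = Round(s_4, k_4) = 0xB3
s_6 = Round(s_5, k_5) = 0xFA
s_7 = Round(s_6, k_6) = 0xB6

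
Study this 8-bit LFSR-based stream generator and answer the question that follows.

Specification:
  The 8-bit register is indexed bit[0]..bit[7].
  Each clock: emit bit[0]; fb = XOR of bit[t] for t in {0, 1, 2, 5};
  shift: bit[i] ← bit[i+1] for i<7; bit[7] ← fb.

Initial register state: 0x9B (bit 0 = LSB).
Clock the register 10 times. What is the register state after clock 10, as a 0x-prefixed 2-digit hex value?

reg_0 = 0x9B
clock 1: out=1, reg = 0x4D
clock 2: out=1, reg = 0x26
clock 3: out=0, reg = 0x93
clock 4: out=1, reg = 0x49
clock 5: out=1, reg = 0xA4
clock 6: out=0, reg = 0x52
clock 7: out=0, reg = 0xA9
clock 8: out=1, reg = 0x54
clock 9: out=0, reg = 0xAA
clock 10: out=0, reg = 0x55

0x55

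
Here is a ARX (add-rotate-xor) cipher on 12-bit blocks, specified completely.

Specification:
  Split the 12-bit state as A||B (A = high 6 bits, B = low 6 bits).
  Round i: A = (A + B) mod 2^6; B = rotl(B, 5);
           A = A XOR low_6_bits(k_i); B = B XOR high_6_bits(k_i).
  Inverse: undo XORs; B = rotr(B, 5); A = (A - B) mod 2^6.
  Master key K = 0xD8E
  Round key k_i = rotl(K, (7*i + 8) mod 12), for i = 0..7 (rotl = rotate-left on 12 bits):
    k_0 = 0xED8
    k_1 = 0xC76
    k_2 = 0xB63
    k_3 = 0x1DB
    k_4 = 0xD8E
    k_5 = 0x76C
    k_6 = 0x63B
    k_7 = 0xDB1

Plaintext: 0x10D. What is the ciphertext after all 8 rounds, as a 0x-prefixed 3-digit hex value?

s_0 = plaintext = 0x10D
s_1 = Round(s_0, k_0) = 0x25D
s_2 = Round(s_1, k_1) = 0x41F
s_3 = Round(s_2, k_2) = 0x302
s_4 = Round(s_3, k_3) = 0x546
s_5 = Round(s_4, k_4) = 0x575
s_6 = Round(s_5, k_5) = 0x9A7
s_7 = Round(s_6, k_6) = 0xDAB
s_8 = Round(s_7, k_7) = 0x403

0x403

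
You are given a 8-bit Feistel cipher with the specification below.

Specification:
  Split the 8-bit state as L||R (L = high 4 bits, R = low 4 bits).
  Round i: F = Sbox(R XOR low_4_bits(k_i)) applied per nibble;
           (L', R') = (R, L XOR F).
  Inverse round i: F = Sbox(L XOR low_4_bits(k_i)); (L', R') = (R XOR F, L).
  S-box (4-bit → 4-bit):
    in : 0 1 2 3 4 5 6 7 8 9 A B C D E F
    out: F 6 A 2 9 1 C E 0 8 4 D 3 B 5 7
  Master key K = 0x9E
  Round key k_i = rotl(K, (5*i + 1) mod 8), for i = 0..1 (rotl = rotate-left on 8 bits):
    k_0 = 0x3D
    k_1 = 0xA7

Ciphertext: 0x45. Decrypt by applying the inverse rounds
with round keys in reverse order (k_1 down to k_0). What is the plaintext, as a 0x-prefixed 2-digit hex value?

s_0 = ciphertext = 0x45
s_1 = InvRound(s_0, k_1) = 0x74
s_2 = InvRound(s_1, k_0) = 0x07

0x07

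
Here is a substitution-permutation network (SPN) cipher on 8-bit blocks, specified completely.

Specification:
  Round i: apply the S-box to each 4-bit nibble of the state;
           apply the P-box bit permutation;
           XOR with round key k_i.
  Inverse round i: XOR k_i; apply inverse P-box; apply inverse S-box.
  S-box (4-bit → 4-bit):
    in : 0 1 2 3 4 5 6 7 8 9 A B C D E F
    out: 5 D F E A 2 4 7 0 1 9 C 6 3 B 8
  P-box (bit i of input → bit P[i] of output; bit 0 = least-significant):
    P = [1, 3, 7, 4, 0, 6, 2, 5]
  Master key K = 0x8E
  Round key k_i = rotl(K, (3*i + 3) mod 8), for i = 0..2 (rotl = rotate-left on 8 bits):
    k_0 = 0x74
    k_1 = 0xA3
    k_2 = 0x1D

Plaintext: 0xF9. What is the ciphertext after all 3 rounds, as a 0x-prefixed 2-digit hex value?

s_0 = plaintext = 0xF9
s_1 = Round(s_0, k_0) = 0x56
s_2 = Round(s_1, k_1) = 0x63
s_3 = Round(s_2, k_2) = 0x81

0x81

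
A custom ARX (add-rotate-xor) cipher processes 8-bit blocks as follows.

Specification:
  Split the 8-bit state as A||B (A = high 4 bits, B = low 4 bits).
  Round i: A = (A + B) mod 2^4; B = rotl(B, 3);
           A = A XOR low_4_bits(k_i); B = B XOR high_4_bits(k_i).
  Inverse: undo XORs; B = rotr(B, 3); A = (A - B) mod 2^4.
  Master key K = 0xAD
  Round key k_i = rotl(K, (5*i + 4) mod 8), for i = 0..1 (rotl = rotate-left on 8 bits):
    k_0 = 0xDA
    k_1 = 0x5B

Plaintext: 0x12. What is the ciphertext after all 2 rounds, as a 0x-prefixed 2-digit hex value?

0xE3

s_0 = plaintext = 0x12
s_1 = Round(s_0, k_0) = 0x9C
s_2 = Round(s_1, k_1) = 0xE3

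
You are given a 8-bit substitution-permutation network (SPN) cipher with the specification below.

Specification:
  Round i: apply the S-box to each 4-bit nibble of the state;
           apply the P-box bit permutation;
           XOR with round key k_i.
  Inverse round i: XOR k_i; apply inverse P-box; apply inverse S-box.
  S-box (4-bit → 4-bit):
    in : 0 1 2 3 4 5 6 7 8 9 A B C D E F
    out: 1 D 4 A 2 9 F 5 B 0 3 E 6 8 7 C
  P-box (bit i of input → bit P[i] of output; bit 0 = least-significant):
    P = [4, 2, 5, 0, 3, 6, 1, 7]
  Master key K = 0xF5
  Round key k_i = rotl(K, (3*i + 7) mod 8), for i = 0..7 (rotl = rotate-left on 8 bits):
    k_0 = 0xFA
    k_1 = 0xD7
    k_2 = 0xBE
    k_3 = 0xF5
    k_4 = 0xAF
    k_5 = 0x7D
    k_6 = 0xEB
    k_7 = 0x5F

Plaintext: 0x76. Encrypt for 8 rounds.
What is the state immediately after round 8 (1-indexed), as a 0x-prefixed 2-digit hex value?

0x4B

s_0 = plaintext = 0x76
s_1 = Round(s_0, k_0) = 0xC5
s_2 = Round(s_1, k_1) = 0x84
s_3 = Round(s_2, k_2) = 0x72
s_4 = Round(s_3, k_3) = 0xDF
s_5 = Round(s_4, k_4) = 0x0E
s_6 = Round(s_5, k_5) = 0x41
s_7 = Round(s_6, k_6) = 0x9A
s_8 = Round(s_7, k_7) = 0x4B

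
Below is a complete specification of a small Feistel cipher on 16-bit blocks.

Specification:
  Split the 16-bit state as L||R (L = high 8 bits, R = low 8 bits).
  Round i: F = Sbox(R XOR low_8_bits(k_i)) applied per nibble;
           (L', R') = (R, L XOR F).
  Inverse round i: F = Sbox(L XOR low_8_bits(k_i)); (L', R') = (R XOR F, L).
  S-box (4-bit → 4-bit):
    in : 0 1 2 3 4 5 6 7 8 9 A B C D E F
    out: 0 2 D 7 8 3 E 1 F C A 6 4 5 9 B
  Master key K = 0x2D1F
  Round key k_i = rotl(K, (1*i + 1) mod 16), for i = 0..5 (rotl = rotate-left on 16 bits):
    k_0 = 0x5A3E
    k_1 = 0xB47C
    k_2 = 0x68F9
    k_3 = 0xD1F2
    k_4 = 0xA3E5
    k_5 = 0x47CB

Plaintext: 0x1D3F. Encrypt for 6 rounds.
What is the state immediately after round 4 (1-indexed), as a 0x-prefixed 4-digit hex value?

s_0 = plaintext = 0x1D3F
s_1 = Round(s_0, k_0) = 0x3F1F
s_2 = Round(s_1, k_1) = 0x1FD8
s_3 = Round(s_2, k_2) = 0xD8CD
s_4 = Round(s_3, k_3) = 0xCDA3
s_5 = Round(s_4, k_4) = 0xA343
s_6 = Round(s_5, k_5) = 0x435C

0xCDA3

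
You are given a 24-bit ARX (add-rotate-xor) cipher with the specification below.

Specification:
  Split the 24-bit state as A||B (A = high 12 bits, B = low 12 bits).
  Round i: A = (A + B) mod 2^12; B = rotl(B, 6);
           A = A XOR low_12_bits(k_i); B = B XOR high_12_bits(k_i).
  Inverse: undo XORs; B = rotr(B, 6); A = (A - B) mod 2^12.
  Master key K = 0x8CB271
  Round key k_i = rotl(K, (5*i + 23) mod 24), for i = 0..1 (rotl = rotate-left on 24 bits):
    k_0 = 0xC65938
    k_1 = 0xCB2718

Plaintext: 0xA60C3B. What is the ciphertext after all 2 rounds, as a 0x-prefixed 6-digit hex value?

s_0 = plaintext = 0xA60C3B
s_1 = Round(s_0, k_0) = 0xFA3295
s_2 = Round(s_1, k_1) = 0x5209F8

0x5209F8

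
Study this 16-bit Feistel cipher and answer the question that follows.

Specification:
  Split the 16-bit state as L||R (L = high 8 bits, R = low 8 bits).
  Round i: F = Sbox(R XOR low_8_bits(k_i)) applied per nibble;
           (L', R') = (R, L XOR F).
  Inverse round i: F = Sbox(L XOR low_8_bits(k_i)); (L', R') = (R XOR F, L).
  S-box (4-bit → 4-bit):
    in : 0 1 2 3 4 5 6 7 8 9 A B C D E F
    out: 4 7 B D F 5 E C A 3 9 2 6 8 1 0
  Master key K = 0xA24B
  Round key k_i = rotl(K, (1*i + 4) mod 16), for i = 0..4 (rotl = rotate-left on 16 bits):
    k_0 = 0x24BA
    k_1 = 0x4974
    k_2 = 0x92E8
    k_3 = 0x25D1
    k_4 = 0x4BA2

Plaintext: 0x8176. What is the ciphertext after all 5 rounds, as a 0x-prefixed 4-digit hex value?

0xD9B8

s_0 = plaintext = 0x8176
s_1 = Round(s_0, k_0) = 0x76E7
s_2 = Round(s_1, k_1) = 0xE74B
s_3 = Round(s_2, k_2) = 0x4B7A
s_4 = Round(s_3, k_3) = 0x7AD9
s_5 = Round(s_4, k_4) = 0xD9B8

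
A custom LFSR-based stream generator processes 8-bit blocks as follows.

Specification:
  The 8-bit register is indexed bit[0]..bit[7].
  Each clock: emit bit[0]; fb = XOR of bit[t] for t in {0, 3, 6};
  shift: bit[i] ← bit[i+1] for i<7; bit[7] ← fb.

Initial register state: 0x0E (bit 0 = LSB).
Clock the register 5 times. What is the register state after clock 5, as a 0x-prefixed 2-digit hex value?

0x18

reg_0 = 0x0E
clock 1: out=0, reg = 0x87
clock 2: out=1, reg = 0xC3
clock 3: out=1, reg = 0x61
clock 4: out=1, reg = 0x30
clock 5: out=0, reg = 0x18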